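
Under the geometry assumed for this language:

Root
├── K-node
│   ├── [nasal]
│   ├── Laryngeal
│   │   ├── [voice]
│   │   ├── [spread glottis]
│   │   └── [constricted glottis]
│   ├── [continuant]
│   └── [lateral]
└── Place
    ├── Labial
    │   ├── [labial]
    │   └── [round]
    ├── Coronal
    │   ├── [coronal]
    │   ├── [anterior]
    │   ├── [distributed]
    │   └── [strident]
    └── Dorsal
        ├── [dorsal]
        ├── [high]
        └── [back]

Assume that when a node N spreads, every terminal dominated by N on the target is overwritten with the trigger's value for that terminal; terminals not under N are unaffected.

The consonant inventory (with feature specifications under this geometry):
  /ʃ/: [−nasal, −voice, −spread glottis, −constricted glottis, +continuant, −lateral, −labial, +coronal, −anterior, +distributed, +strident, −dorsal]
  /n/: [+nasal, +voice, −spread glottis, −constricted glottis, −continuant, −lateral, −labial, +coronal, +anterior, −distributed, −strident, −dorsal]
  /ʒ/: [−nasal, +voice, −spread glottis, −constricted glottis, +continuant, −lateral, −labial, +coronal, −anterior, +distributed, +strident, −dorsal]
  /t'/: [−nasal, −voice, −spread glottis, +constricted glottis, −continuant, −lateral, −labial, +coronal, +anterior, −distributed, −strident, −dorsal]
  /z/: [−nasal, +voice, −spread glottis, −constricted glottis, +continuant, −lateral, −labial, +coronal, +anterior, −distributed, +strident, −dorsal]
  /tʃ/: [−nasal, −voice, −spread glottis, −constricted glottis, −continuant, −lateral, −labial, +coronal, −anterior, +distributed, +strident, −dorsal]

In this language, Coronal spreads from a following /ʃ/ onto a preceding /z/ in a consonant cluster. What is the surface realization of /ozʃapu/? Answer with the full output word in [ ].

The Coronal node dominates the terminals [coronal], [anterior], [distributed], [strident].
The target acquires /ʃ/'s values for everything under Coronal — [+coronal], [−anterior], [+distributed], [+strident] — while keeping its own [nasal], [voice], [spread glottis], ….
This feature bundle is that of [ʒ], so /ozʃapu/ surfaces as [oʒʃapu].

[oʒʃapu]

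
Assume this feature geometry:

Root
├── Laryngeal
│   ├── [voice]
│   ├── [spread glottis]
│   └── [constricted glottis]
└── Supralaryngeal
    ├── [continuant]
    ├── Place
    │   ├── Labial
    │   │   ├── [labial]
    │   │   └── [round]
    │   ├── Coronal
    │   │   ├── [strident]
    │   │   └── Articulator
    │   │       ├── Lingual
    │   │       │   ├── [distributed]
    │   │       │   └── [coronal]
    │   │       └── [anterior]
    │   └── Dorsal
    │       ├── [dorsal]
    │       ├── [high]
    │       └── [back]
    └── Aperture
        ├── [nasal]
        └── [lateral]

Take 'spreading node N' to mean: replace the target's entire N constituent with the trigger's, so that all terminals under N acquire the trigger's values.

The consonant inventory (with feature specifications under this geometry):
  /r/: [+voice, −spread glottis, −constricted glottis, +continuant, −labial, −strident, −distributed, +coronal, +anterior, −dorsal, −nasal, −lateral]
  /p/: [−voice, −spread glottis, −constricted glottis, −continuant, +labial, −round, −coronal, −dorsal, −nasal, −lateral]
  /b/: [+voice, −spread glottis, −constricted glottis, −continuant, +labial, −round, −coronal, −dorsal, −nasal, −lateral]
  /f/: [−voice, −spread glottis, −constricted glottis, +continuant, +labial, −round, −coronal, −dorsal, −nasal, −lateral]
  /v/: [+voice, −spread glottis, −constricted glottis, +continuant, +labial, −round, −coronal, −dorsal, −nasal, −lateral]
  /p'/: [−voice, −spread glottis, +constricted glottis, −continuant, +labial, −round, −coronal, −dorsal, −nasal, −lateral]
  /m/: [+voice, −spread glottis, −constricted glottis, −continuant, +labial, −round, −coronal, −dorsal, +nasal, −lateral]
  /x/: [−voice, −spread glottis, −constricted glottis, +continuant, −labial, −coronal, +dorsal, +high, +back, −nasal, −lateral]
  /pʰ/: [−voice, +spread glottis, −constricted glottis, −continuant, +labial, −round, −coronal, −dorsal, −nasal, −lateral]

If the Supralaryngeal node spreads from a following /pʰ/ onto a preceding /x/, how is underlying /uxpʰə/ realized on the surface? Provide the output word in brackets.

The Supralaryngeal node dominates the terminals [continuant], [labial], [round], [strident], [distributed], [coronal], [anterior], [dorsal], [high], [back], [nasal], [lateral].
Spreading Supralaryngeal from /pʰ/ onto /x/ replaces those values with /pʰ/'s: [−continuant], [+labial], [−round], [−coronal], [−dorsal], [−nasal], [−lateral]. Features outside Supralaryngeal ([voice], [spread glottis], [constricted glottis]) stay as in /x/.
This feature bundle is that of [p], so /uxpʰə/ surfaces as [uppʰə].

[uppʰə]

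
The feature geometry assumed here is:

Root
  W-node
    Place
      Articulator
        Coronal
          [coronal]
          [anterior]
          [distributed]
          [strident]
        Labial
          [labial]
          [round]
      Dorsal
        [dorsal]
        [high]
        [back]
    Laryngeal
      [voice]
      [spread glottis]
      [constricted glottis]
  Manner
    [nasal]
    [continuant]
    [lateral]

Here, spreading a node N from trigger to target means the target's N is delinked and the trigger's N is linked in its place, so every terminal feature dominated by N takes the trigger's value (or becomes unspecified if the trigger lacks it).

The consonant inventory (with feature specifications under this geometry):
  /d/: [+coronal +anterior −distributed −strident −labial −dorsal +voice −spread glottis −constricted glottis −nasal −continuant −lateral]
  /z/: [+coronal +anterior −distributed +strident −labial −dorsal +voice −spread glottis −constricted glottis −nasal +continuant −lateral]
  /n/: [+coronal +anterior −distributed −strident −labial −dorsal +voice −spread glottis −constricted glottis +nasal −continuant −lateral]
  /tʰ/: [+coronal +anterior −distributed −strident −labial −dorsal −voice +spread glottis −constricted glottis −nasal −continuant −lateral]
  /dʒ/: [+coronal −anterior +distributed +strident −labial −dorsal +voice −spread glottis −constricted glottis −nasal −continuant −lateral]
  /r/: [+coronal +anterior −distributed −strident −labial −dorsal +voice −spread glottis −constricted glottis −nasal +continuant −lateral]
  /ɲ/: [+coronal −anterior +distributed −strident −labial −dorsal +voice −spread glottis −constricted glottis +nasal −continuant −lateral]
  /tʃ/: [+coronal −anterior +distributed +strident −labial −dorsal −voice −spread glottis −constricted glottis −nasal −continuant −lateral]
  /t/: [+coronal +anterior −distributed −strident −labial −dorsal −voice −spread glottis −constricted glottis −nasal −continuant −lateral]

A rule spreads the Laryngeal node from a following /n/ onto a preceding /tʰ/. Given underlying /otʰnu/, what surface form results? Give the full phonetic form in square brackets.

The Laryngeal node dominates the terminals [voice], [spread glottis], [constricted glottis].
After delinking /tʰ/'s Laryngeal and linking /n/'s, the affected terminals become [+voice], [−spread glottis], [−constricted glottis]; [coronal], [anterior], [distributed], … (outside Laryngeal) are retained from /tʰ/.
Among the inventory, only /d/ has exactly this specification, giving the surface form [odnu].

[odnu]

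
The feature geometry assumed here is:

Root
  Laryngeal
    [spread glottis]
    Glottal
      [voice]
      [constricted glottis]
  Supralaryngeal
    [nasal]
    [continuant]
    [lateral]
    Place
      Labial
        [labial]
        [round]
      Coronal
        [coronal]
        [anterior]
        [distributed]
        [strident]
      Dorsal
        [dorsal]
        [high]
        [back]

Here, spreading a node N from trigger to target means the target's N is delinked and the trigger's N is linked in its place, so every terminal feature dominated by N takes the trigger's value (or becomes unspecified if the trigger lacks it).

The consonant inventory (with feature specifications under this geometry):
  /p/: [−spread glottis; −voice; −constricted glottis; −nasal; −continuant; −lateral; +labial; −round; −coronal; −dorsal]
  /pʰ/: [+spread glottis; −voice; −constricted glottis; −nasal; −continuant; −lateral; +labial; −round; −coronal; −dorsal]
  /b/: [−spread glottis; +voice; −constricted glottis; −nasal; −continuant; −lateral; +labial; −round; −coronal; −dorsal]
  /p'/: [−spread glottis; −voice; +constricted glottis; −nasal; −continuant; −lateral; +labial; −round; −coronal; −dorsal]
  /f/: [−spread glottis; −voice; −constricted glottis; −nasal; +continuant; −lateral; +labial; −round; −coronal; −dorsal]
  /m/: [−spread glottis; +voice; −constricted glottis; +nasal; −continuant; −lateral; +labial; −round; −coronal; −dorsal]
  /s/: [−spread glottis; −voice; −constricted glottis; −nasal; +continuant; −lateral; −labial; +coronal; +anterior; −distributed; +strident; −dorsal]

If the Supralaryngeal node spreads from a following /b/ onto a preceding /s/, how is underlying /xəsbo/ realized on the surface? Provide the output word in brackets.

Terminals under Supralaryngeal in this geometry: [nasal], [continuant], [lateral], [labial], [round], [coronal], [anterior], [distributed], [strident], [dorsal], [high], [back].
Spreading Supralaryngeal from /b/ onto /s/ replaces those values with /b/'s: [−nasal], [−continuant], [−lateral], [+labial], [−round], [−coronal], [−dorsal]. Features outside Supralaryngeal ([spread glottis], [voice], [constricted glottis]) stay as in /s/.
Among the inventory, only /p/ has exactly this specification, giving the surface form [xəpbo].

[xəpbo]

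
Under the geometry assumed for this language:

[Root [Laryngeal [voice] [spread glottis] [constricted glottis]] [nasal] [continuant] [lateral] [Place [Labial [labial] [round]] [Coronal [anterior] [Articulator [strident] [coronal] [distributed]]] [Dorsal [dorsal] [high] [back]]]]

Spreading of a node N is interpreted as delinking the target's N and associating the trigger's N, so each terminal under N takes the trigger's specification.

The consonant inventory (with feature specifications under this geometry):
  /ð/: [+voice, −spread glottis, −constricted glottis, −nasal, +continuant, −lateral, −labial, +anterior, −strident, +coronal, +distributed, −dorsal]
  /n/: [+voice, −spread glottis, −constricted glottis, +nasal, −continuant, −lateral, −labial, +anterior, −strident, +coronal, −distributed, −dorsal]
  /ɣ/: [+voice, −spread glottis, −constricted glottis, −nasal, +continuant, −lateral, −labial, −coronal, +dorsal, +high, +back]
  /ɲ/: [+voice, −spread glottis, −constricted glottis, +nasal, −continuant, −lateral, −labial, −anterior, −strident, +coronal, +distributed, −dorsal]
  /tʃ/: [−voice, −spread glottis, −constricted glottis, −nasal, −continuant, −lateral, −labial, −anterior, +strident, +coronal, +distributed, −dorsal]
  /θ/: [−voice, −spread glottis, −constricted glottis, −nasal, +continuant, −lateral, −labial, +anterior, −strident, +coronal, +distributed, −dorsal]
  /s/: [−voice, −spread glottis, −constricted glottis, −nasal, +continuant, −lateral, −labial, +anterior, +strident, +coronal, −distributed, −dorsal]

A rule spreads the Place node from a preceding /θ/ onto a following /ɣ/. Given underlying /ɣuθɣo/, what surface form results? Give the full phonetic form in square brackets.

[ɣuθðo]

Terminals under Place in this geometry: [labial], [round], [anterior], [strident], [coronal], [distributed], [dorsal], [high], [back].
After delinking /ɣ/'s Place and linking /θ/'s, the affected terminals become [−labial], [+anterior], [−strident], [+coronal], [+distributed], [−dorsal]; [voice], [spread glottis], [constricted glottis], … (outside Place) are retained from /ɣ/.
This feature bundle is that of [ð], so /ɣuθɣo/ surfaces as [ɣuθðo].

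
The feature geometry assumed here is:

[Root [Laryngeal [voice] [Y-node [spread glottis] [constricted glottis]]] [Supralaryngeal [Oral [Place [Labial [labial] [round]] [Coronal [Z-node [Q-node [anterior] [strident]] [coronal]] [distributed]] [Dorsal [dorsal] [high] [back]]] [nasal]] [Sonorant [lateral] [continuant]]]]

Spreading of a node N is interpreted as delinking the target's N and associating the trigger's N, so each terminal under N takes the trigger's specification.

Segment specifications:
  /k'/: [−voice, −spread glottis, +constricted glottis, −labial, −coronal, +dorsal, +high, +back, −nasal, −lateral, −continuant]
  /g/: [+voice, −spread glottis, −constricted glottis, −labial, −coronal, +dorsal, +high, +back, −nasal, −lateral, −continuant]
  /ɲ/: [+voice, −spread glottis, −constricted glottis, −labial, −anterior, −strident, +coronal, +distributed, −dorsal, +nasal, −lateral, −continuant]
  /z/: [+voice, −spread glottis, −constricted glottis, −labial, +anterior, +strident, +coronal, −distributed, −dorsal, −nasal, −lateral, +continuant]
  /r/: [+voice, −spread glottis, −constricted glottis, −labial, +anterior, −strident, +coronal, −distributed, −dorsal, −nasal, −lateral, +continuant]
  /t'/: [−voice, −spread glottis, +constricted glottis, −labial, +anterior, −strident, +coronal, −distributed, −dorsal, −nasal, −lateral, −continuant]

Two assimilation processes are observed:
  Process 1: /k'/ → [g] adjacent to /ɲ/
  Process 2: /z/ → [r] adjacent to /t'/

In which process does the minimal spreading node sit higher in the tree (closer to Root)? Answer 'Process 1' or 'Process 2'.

Process 1

Process 1 alters [voice], [constricted glottis]; the lowest common ancestor is Laryngeal (depth 1 from Root).
Process 2: the feature that changes is [strident]; the minimal node is [strident] (depth 7).
Laryngeal (depth 1) sits above [strident] (depth 7), making Process 1 the one with the higher spreading node.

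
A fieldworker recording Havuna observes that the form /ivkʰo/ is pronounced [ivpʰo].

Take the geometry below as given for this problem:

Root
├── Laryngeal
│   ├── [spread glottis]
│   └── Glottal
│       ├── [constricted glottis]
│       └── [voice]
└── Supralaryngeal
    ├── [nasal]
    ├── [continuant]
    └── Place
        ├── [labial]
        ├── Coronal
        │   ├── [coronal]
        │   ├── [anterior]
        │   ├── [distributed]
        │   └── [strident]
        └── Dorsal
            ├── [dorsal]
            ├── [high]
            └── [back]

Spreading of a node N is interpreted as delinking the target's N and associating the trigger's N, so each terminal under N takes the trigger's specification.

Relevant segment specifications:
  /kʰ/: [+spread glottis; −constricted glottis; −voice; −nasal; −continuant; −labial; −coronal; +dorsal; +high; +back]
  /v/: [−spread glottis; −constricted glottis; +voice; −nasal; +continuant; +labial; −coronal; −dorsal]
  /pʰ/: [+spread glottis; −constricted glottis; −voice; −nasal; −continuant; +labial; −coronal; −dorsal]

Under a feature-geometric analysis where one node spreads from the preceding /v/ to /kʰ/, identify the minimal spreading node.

Place

Feature comparison: [labial], [dorsal], [high], [back] differ between /kʰ/ and [pʰ]; the remaining terminals match.
The smallest constituent containing every changed terminal is Place — each of its daughters lacks at least one of the affected features.
Delinking /kʰ/'s Place and associating /v/'s Place gives precisely the feature bundle of [pʰ].
Had Supralaryngeal or a higher node spread, [continuant] would have taken /v/'s value; it stays as in /kʰ/, confirming the spreading constituent is exactly Place.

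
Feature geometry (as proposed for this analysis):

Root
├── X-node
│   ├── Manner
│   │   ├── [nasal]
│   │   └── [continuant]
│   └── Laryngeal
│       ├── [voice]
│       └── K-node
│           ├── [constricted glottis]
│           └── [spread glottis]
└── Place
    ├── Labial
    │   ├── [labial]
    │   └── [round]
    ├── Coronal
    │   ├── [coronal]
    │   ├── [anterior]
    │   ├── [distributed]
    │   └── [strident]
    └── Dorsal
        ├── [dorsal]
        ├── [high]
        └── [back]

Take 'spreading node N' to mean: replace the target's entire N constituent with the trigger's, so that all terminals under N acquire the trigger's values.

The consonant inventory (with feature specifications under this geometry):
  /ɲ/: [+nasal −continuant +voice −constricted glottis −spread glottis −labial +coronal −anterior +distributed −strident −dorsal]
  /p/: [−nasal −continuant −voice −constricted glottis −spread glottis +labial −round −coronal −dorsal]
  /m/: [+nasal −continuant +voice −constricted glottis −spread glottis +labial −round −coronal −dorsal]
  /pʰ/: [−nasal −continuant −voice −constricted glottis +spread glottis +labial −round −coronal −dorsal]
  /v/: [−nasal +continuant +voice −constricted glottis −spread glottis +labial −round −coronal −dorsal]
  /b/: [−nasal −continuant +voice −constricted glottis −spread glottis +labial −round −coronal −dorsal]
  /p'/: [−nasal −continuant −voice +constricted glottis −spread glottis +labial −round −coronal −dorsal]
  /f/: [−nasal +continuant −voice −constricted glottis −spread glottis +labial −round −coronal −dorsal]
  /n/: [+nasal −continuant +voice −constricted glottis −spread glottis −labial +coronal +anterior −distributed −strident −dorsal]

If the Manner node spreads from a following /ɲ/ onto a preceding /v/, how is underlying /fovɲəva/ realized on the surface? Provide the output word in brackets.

Terminals under Manner in this geometry: [nasal], [continuant].
After delinking /v/'s Manner and linking /ɲ/'s, the affected terminals become [+nasal], [−continuant]; [voice], [constricted glottis], [spread glottis], … (outside Manner) are retained from /v/.
The resulting bundle matches /m/ in the inventory; substituting it for /v/ gives [fomɲəva].

[fomɲəva]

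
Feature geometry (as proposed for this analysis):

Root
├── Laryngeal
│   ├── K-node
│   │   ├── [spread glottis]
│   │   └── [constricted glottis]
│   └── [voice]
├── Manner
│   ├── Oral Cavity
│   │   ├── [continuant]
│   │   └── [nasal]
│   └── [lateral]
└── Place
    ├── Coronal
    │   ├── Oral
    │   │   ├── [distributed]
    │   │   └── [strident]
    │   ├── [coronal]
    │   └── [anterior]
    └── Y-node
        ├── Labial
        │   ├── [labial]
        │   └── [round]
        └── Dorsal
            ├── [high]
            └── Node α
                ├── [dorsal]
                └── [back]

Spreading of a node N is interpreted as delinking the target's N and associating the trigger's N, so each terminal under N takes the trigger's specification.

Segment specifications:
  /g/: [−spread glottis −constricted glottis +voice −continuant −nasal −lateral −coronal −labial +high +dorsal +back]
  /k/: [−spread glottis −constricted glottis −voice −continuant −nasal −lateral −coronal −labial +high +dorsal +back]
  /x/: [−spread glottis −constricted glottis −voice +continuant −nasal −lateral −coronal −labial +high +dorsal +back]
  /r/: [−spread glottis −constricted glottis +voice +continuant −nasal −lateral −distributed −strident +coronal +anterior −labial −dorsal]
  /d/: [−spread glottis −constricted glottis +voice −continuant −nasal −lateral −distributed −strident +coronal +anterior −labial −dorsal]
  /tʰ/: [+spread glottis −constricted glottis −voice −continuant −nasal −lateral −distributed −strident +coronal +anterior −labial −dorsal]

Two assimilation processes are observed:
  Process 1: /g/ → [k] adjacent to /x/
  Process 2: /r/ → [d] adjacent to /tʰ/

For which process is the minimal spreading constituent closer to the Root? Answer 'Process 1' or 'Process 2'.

Process 1

Process 1: the feature that changes is [voice]; the minimal node is [voice] (depth 2).
In Process 2, [continuant] changes, so the minimal spreading node is [continuant] at depth 3.
[voice] (depth 2) sits above [continuant] (depth 3), making Process 1 the one with the higher spreading node.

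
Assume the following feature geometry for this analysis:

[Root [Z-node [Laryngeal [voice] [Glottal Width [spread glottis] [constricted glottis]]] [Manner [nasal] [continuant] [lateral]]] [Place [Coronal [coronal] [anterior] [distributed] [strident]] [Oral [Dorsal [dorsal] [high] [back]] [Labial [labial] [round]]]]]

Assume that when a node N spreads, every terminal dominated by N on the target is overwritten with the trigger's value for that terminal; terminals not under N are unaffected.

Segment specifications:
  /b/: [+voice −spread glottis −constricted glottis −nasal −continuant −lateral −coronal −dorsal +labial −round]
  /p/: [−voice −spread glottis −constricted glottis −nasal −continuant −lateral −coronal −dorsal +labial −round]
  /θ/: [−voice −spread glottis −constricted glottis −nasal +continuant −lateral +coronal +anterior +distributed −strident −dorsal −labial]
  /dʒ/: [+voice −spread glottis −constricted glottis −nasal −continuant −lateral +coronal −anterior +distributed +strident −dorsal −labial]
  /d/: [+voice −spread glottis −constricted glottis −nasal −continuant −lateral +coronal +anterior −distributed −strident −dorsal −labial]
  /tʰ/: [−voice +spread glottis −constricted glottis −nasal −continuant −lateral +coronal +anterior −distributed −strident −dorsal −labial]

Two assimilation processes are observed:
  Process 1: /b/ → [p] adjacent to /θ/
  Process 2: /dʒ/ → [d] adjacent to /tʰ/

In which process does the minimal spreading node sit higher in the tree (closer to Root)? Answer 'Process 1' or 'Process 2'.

Process 2

In Process 1, [voice] changes, so the minimal spreading node is [voice] at depth 3.
In Process 2, [anterior], [distributed], [strident] change, so the minimal spreading node is Coronal at depth 2.
Coronal is closer to Root than [voice], so Process 2 spreads the higher node.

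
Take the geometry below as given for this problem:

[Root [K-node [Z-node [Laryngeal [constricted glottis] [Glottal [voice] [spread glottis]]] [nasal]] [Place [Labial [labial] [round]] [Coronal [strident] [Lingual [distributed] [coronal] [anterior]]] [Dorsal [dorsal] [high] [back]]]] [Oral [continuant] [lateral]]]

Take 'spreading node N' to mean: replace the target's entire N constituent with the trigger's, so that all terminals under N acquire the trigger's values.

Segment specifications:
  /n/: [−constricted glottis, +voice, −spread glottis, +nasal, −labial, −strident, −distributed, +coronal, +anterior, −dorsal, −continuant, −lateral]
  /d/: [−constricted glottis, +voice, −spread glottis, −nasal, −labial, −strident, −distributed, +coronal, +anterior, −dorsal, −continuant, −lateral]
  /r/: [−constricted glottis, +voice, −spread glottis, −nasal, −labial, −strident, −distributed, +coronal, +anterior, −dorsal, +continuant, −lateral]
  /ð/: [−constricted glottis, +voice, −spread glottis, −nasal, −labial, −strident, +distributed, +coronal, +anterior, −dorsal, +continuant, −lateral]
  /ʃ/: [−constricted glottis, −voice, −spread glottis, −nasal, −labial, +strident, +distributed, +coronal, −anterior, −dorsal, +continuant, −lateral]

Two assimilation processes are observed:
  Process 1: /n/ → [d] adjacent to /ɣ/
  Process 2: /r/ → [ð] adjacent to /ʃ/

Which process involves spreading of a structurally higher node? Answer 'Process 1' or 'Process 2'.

Process 1

Process 1: the feature that changes is [nasal]; the minimal node is [nasal] (depth 3).
In Process 2, [distributed] changes, so the minimal spreading node is [distributed] at depth 5.
Depth 3 < depth 5; Process 1 involves the structurally higher constituent [nasal].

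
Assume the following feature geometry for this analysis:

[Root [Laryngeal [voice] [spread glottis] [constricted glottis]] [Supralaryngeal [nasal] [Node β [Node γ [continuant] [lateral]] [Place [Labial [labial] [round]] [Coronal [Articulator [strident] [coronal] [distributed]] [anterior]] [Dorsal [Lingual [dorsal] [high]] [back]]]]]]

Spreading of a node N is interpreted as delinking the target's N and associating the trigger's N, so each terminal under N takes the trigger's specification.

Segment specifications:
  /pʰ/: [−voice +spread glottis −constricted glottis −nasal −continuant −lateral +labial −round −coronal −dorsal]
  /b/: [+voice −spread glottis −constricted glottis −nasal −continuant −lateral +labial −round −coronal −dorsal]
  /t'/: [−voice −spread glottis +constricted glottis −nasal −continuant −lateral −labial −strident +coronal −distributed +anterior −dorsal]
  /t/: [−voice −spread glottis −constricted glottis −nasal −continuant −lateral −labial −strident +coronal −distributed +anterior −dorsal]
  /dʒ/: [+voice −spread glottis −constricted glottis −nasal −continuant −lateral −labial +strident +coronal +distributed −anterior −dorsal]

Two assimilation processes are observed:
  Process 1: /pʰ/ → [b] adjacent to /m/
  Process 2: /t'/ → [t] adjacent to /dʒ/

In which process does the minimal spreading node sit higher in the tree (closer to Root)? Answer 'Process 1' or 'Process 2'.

Process 1

Process 1: the features that change are [voice], [spread glottis]; the minimal node is Laryngeal (depth 1).
Process 2 alters [constricted glottis]; the lowest dominating node is [constricted glottis] (depth 2 from Root).
Laryngeal (depth 1) sits above [constricted glottis] (depth 2), making Process 1 the one with the higher spreading node.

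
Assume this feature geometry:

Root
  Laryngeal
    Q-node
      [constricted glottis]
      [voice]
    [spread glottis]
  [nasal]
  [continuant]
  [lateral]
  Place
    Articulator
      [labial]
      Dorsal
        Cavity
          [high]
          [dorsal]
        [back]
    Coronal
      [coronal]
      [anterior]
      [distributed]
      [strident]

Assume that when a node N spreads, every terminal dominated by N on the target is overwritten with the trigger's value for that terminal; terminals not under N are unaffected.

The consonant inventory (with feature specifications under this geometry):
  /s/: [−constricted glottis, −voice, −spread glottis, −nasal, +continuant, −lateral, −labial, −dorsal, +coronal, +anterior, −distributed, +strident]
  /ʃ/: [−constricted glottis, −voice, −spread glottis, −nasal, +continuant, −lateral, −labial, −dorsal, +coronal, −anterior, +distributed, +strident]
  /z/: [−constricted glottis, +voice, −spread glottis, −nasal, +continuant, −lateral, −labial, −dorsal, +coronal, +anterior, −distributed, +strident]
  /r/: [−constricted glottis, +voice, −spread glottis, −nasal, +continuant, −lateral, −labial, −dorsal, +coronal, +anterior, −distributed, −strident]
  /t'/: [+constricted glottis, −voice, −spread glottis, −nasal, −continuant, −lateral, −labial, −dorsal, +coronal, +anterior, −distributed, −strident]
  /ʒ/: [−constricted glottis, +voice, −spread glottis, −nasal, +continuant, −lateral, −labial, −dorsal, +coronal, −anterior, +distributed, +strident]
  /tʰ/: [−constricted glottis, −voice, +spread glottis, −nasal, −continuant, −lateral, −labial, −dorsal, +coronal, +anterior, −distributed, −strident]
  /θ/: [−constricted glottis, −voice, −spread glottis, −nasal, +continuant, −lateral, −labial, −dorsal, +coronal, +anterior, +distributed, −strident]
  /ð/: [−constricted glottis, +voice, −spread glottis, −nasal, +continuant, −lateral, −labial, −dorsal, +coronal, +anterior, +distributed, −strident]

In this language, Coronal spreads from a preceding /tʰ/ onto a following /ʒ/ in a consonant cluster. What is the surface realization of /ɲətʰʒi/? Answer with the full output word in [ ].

[ɲətʰri]

Coronal immediately or transitively dominates [coronal], [anterior], [distributed], [strident].
Spreading Coronal from /tʰ/ onto /ʒ/ replaces those values with /tʰ/'s: [+coronal], [+anterior], [−distributed], [−strident]. Features outside Coronal ([constricted glottis], [voice], [spread glottis], …) stay as in /ʒ/.
Among the inventory, only /r/ has exactly this specification, giving the surface form [ɲətʰri].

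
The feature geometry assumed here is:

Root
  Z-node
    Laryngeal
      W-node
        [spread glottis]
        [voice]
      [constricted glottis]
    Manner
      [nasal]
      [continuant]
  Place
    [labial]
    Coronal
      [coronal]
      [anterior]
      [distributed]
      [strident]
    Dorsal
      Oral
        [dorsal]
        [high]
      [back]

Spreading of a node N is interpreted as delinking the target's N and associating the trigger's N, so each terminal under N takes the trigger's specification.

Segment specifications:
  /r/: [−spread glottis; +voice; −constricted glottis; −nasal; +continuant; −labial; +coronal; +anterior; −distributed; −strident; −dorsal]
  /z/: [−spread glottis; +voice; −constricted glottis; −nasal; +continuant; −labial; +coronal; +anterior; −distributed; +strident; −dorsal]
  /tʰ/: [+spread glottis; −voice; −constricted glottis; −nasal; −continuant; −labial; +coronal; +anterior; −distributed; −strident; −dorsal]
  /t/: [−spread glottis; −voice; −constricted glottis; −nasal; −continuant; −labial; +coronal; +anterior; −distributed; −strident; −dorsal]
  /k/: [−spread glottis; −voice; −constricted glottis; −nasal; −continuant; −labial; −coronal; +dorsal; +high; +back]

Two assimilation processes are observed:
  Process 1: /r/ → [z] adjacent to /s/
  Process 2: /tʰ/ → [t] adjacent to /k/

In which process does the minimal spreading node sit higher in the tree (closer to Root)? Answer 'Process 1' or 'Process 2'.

Process 1

In Process 1, [strident] changes, so the minimal spreading node is [strident] at depth 3.
Process 2 alters [spread glottis]; the lowest dominating node is [spread glottis] (depth 4 from Root).
[strident] is closer to Root than [spread glottis], so Process 1 spreads the higher node.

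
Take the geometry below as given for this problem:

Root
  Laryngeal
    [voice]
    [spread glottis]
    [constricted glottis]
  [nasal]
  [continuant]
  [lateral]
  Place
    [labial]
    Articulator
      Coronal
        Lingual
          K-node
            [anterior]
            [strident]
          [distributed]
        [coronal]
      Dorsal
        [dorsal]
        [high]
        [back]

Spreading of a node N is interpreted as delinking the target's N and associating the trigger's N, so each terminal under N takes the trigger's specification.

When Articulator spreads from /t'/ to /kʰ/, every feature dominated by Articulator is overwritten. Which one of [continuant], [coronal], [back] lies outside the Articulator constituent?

Articulator dominates exactly [anterior], [strident], [distributed], [coronal], [dorsal], [high], [back].
[back], [coronal] all lie under Articulator, so they are overwritten when Articulator spreads.
[continuant] attaches under Root, not under Articulator, so /kʰ/ retains its own value for [continuant].

[continuant]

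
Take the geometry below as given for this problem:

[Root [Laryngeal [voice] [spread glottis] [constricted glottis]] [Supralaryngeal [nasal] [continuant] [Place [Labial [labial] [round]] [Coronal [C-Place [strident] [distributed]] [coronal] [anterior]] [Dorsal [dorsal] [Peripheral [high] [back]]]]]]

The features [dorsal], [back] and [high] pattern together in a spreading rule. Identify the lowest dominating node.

Dorsal

[dorsal]: Root ▹ Supralaryngeal ▹ Place ▹ Dorsal ▹ [dorsal].
[back]: Root ▹ Supralaryngeal ▹ Place ▹ Dorsal ▹ Peripheral ▹ [back].
[high]: Root ▹ Supralaryngeal ▹ Place ▹ Dorsal ▹ Peripheral ▹ [high].
Dorsal is the lowest common ancestor — every listed feature sits under it, and no single subconstituent of Dorsal covers them all.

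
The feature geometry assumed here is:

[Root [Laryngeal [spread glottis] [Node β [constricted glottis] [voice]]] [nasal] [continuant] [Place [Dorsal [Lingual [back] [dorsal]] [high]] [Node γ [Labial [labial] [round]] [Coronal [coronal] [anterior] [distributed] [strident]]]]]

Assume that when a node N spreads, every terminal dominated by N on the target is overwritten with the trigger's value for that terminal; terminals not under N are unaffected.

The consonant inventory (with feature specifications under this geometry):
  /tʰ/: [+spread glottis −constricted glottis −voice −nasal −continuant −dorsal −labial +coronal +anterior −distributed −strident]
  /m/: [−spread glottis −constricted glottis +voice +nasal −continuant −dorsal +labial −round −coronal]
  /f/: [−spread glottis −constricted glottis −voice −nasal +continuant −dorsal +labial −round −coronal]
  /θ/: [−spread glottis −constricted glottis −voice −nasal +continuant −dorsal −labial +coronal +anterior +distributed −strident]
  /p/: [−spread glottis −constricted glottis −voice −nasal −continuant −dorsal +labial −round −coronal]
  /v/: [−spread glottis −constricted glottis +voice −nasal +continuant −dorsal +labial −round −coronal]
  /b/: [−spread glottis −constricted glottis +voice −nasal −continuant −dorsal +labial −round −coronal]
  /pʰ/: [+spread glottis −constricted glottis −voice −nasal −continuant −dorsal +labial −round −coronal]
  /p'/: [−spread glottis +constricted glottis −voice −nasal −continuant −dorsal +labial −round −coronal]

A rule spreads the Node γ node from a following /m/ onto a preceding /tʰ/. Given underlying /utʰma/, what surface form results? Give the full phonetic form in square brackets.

Terminals under Node γ in this geometry: [labial], [round], [coronal], [anterior], [distributed], [strident].
The target acquires /m/'s values for everything under Node γ — [+labial], [−round], [−coronal] — while keeping its own [spread glottis], [constricted glottis], [voice], ….
This feature bundle is that of [pʰ], so /utʰma/ surfaces as [upʰma].

[upʰma]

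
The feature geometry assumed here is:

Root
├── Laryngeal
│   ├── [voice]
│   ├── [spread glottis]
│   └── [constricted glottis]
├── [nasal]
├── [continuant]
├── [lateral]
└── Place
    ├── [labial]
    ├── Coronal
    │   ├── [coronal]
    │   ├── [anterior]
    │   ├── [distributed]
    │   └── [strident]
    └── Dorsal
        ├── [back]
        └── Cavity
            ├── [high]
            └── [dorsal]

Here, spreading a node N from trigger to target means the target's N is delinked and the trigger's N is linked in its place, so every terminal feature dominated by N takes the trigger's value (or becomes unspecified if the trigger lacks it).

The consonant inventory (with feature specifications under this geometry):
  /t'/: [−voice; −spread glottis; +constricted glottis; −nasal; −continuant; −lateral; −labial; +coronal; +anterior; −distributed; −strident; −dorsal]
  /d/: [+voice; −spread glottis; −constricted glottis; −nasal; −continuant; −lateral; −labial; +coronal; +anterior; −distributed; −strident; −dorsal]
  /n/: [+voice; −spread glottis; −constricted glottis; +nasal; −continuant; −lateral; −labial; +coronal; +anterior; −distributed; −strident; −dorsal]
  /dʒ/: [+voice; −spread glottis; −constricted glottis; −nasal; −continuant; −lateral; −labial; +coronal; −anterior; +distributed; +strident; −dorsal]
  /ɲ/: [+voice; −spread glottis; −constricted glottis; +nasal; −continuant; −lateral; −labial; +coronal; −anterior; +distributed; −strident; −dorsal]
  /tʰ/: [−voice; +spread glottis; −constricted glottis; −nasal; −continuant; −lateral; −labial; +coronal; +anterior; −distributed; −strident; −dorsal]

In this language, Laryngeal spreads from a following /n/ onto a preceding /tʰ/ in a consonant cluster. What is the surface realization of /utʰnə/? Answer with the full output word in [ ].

Laryngeal immediately or transitively dominates [voice], [spread glottis], [constricted glottis].
Spreading Laryngeal from /n/ onto /tʰ/ replaces those values with /n/'s: [+voice], [−spread glottis], [−constricted glottis]. Features outside Laryngeal ([nasal], [continuant], [lateral], …) stay as in /tʰ/.
Among the inventory, only /d/ has exactly this specification, giving the surface form [udnə].

[udnə]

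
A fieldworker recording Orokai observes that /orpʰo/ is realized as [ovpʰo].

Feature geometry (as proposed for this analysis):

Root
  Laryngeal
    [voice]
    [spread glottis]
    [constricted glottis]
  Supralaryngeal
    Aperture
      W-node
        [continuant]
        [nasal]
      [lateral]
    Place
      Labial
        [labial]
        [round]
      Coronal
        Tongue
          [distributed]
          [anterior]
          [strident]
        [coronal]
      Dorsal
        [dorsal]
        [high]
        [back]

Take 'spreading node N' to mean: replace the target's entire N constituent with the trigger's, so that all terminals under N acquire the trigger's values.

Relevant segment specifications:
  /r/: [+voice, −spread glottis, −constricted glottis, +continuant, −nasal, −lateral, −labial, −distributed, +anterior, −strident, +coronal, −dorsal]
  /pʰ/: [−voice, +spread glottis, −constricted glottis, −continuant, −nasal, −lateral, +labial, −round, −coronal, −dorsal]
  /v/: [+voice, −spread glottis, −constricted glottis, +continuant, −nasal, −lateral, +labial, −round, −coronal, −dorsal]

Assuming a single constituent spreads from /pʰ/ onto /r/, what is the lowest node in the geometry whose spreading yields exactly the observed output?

The alternation /r/ → [v] changes [labial], [round], [coronal], [anterior], [distributed], [strident] and nothing else.
The smallest constituent containing every changed terminal is Place — each of its daughters lacks at least one of the affected features.
Spreading Place from /pʰ/ overwrites each of those terminals with /pʰ/'s values, yielding exactly [v].
Had Supralaryngeal or a higher node spread, [continuant] would have taken /pʰ/'s value; it stays as in /r/, confirming the spreading constituent is exactly Place.

Place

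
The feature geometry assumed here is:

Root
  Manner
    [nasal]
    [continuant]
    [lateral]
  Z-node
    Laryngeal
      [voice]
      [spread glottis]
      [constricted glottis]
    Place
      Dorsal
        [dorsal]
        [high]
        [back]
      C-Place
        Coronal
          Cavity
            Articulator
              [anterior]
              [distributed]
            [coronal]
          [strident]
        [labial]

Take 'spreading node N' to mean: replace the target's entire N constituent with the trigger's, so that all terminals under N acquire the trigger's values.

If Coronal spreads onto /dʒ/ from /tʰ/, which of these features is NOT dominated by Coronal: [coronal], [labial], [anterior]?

[labial]

Coronal dominates exactly [anterior], [distributed], [coronal], [strident].
Spreading Coronal replaces [anterior], [coronal] with the trigger's values, since each sits inside the Coronal constituent.
[labial] attaches under C-Place, not under Coronal, so /dʒ/ retains its own value for [labial].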